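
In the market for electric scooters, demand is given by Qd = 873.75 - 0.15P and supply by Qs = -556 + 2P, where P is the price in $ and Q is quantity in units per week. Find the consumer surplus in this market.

Consumer surplus = 1996920

The market clears where 873.75 - 0.15P = -556 + 2P. Rearranging, 2.15P = 1429.75, hence P* = 665.
Plugging P* into demand: Q* = 873.75 - 0.15(665) = 774.
Demand choke price (Qd = 0): P = 873.75/0.15 = 5825. Consumer surplus = ½ × (5825 - 665) × 774 = 1996920.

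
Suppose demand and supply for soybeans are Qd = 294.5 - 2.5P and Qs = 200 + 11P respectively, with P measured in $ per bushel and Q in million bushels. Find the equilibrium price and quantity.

Equating demand and supply, 294.5 - 2.5P = 200 + 11P gives 13.5P = 94.5, so P* = 7.
Plugging P* into demand: Q* = 294.5 - 2.5(7) = 277.

P* = 7, Q* = 277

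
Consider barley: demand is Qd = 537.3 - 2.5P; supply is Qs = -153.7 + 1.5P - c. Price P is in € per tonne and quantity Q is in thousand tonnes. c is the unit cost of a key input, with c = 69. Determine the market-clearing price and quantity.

P* = 190, Q* = 62.3

With c = 69, supply is Qs = -222.7 + 1.5P.
At equilibrium Qd = Qs, so 537.3 - 2.5P = -222.7 + 1.5P; collecting terms, 760 = 4P and P* = 190.
Then Q* = 537.3 - 2.5(190) = 62.3.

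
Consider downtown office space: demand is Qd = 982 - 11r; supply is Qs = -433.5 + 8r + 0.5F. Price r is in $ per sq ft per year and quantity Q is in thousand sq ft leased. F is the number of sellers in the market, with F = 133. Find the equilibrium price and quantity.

With F = 133, supply is Qs = -367 + 8r.
The market clears where 982 - 11r = -367 + 8r. Rearranging, 19r = 1349, hence r* = 71.
Substitute back: Q* = 982 - 11(71) = 201.

r* = 71, Q* = 201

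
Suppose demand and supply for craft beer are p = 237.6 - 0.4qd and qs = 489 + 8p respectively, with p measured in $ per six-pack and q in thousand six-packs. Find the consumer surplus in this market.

Inverting to quantity form: qd = 594 - 2.5p.
Equating demand and supply, 594 - 2.5p = 489 + 8p gives 10.5p = 105, so p* = 10.
Plugging p* into demand: q* = 594 - 2.5(10) = 569.
Demand choke price (qd = 0): p = 594/2.5 = 237.6. Consumer surplus = ½ × (237.6 - 10) × 569 = 64752.2.

Consumer surplus = 64752.2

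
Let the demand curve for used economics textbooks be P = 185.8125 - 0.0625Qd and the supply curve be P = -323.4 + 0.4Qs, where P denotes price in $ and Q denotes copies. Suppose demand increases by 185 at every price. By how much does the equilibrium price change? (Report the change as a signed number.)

In direct form, Qd = 2973 - 16P and Qs = 808.5 + 2.5P.
At equilibrium Qd = Qs, so 2973 - 16P = 808.5 + 2.5P; collecting terms, 2164.5 = 18.5P and P* = 117.
Then Q* = 2973 - 16(117) = 1101.
After the shift, demand is Qd = 3158 - 16P.
New equilibrium: 2349.5 = 18.5P, so P = 127 and Q = 1126.
ΔP = 127 - 117 = 10.

ΔP = 10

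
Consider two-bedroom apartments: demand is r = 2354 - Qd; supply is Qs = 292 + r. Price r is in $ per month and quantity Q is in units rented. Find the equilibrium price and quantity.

Solving each curve for Q: Qd = 2354 - r.
At equilibrium Qd = Qs, so 2354 - r = 292 + r; collecting terms, 2062 = 2r and r* = 1031.
From the demand curve, Q* = 2354 - 1031 = 1323.

r* = 1031, Q* = 1323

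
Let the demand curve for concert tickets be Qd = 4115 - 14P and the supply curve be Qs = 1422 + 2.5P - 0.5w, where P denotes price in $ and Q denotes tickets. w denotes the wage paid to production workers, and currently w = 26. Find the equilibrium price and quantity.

With w = 26, supply is Qs = 1409 + 2.5P.
The market clears where 4115 - 14P = 1409 + 2.5P. Rearranging, 16.5P = 2706, hence P* = 164.
Substitute back: Q* = 4115 - 14(164) = 1819.

P* = 164, Q* = 1819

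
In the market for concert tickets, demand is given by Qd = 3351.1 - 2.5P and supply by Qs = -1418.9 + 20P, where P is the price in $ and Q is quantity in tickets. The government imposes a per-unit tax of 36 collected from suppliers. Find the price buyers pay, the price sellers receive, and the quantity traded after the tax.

The tax drives a wedge P_b - P_s = 36. Substituting P_s = P_b - 36 into supply: Qs = -2138.9 + 20P_b.
Equate demand and the shifted supply: 3351.1 - 2.5P_b = -2138.9 + 20P_b, giving 22.5P_b = 5490, so P_b = 244.
So P_s = 208 and the quantity traded is Q = 3351.1 - 2.5(244) = 2741.1.

P_b = 244, P_s = 208, Q = 2741.1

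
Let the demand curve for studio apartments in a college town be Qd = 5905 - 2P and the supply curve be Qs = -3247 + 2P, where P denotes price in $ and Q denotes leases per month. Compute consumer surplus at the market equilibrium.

Consumer surplus = 441560.25

Equating demand and supply, 5905 - 2P = -3247 + 2P gives 4P = 9152, so P* = 2288.
From the demand curve, Q* = 5905 - 2(2288) = 1329.
Demand choke price (Qd = 0): P = 5905/2 = 2952.5. Consumer surplus = ½ × (2952.5 - 2288) × 1329 = 441560.25.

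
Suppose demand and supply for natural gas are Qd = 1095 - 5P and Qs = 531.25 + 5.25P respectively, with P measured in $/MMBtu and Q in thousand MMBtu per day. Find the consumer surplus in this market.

Consumer surplus = 67240

At equilibrium Qd = Qs, so 1095 - 5P = 531.25 + 5.25P; collecting terms, 563.75 = 10.25P and P* = 55.
Substitute back: Q* = 1095 - 5(55) = 820.
Demand choke price (Qd = 0): P = 1095/5 = 219. Consumer surplus = ½ × (219 - 55) × 820 = 67240.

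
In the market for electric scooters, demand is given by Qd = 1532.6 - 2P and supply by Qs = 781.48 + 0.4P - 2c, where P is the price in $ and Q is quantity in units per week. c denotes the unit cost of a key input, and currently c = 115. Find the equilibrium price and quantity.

With c = 115, supply is Qs = 551.48 + 0.4P.
At equilibrium Qd = Qs, so 1532.6 - 2P = 551.48 + 0.4P; collecting terms, 981.12 = 2.4P and P* = 408.8.
Then Q* = 1532.6 - 2(408.8) = 715.

P* = 408.8, Q* = 715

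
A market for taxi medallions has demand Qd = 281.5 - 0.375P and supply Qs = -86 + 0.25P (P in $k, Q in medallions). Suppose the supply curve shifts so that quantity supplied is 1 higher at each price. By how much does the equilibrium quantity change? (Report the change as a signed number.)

Set Qd = Qs: 281.5 - 0.375P = -86 + 0.25P, so 367.5 = 0.625P and P* = 588.
Then Q* = 281.5 - 0.375(588) = 61.
After the shift, supply is Qs = -85 + 0.25P.
New equilibrium: 366.5 = 0.625P, so P = 586.4 and Q = 61.6.
ΔQ = 61.6 - 61 = 0.6.

ΔQ = 0.6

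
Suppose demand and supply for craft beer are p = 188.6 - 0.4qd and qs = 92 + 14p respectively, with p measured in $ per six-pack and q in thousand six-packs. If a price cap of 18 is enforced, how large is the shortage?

Solving each curve for q: qd = 471.5 - 2.5p.
Evaluating both curves at the ceiling price 18 gives qd = 426.5, qs = 344.
Shortage = qd - qs = 426.5 - 344 = 82.5.

Shortage = 82.5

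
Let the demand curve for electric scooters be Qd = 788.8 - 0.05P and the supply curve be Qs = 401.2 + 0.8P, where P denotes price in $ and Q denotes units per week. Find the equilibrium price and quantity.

Set Qd = Qs: 788.8 - 0.05P = 401.2 + 0.8P, so 387.6 = 0.85P and P* = 456.
Then Q* = 788.8 - 0.05(456) = 766.

P* = 456, Q* = 766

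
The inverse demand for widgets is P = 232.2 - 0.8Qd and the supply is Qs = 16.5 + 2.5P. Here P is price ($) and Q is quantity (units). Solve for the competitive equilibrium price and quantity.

In direct form, Qd = 290.25 - 1.25P.
Set Qd = Qs: 290.25 - 1.25P = 16.5 + 2.5P, so 273.75 = 3.75P and P* = 73.
Substitute back: Q* = 290.25 - 1.25(73) = 199.

P* = 73, Q* = 199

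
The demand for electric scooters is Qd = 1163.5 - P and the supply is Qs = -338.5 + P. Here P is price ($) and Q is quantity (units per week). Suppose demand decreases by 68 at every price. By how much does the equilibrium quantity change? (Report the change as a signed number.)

ΔQ = -34

Set Qd = Qs: 1163.5 - P = -338.5 + P, so 1502 = 2P and P* = 751.
Substitute back: Q* = 1163.5 - 751 = 412.5.
After the shift, demand is Qd = 1095.5 - P.
The new intersection has 1434 = 2P, i.e. P = 717, Q = 378.5.
ΔQ = 378.5 - 412.5 = -34.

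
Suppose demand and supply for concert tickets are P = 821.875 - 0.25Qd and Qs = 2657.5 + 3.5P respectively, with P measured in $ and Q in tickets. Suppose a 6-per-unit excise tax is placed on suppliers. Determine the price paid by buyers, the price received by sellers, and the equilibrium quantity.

Rewriting in direct form: Qd = 3287.5 - 4P.
With a tax of 6 on suppliers, they supply based on the net price P_s = P_b - 6, so Qs = 2636.5 + 3.5P_b.
Equate demand and the shifted supply: 3287.5 - 4P_b = 2636.5 + 3.5P_b, giving 7.5P_b = 651, so P_b = 86.8.
So P_s = 80.8 and the quantity traded is Q = 3287.5 - 4(86.8) = 2940.3.

P_b = 86.8, P_s = 80.8, Q = 2940.3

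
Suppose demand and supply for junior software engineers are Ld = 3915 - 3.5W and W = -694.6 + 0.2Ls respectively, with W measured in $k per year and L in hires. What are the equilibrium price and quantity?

W* = 52, L* = 3733

In direct form, Ls = 3473 + 5W.
The market clears where 3915 - 3.5W = 3473 + 5W. Rearranging, 8.5W = 442, hence W* = 52.
From the demand curve, L* = 3915 - 3.5(52) = 3733.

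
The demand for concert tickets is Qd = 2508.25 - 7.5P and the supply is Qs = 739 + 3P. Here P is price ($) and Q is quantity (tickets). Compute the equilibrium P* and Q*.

At equilibrium Qd = Qs, so 2508.25 - 7.5P = 739 + 3P; collecting terms, 1769.25 = 10.5P and P* = 168.5.
Substitute back: Q* = 2508.25 - 7.5(168.5) = 1244.5.

P* = 168.5, Q* = 1244.5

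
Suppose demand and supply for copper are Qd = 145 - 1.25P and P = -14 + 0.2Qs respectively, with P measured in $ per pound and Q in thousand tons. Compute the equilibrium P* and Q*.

P* = 12, Q* = 130

In direct form, Qs = 70 + 5P.
Set Qd = Qs: 145 - 1.25P = 70 + 5P, so 75 = 6.25P and P* = 12.
Plugging P* into demand: Q* = 145 - 1.25(12) = 130.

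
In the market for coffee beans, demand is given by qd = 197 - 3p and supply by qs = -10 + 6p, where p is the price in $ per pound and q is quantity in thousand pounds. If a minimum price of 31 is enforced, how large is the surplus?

With p fixed at 31, quantity demanded is 104 and quantity supplied is 176.
Surplus = qs - qd = 176 - 104 = 72.

Surplus = 72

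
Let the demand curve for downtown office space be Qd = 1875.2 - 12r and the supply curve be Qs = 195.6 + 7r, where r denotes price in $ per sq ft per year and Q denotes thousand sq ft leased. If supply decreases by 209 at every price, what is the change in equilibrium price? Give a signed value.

At equilibrium Qd = Qs, so 1875.2 - 12r = 195.6 + 7r; collecting terms, 1679.6 = 19r and r* = 88.4.
Substitute back: Q* = 1875.2 - 12(88.4) = 814.4.
After the shift, supply is Qs = -13.4 + 7r.
Re-solving, 19r = 1888.6 gives r = 99.4 and Q = 682.4.
Δr = 99.4 - 88.4 = 11.

Δr = 11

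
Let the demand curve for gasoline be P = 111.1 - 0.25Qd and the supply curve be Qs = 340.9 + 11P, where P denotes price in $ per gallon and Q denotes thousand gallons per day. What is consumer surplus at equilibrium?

Consumer surplus = 21715.28

In direct form, Qd = 444.4 - 4P.
The market clears where 444.4 - 4P = 340.9 + 11P. Rearranging, 15P = 103.5, hence P* = 6.9.
Then Q* = 444.4 - 4(6.9) = 416.8.
Demand choke price (Qd = 0): P = 444.4/4 = 111.1. Consumer surplus = ½ × (111.1 - 6.9) × 416.8 = 21715.28.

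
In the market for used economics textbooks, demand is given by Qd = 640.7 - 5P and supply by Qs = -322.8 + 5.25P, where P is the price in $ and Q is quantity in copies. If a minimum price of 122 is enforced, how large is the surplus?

Surplus = 287

At P = 122: Qd = 30.7 and Qs = 317.7.
Surplus = Qs - Qd = 317.7 - 30.7 = 287.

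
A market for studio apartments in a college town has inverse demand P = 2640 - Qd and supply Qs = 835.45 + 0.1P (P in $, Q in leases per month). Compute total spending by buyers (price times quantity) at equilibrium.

Solving each curve for Q: Qd = 2640 - P.
At equilibrium Qd = Qs, so 2640 - P = 835.45 + 0.1P; collecting terms, 1804.55 = 1.1P and P* = 1640.5.
Then Q* = 2640 - 1640.5 = 999.5.
Total spending by buyers = P* × Q* = 1640.5 × 999.5 = 1639679.75.

Total spending by buyers = 1639679.75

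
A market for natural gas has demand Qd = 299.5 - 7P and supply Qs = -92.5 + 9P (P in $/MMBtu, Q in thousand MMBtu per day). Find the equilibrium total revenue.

Total revenue = 3136

At equilibrium Qd = Qs, so 299.5 - 7P = -92.5 + 9P; collecting terms, 392 = 16P and P* = 24.5.
Plugging P* into demand: Q* = 299.5 - 7(24.5) = 128.
Total revenue = P* × Q* = 24.5 × 128 = 3136.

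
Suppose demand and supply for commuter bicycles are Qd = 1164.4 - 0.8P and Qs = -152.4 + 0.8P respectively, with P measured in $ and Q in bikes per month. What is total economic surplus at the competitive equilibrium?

Total surplus = 320045

Equating demand and supply, 1164.4 - 0.8P = -152.4 + 0.8P gives 1.6P = 1316.8, so P* = 823.
From the demand curve, Q* = 1164.4 - 0.8(823) = 506.
Demand choke price = 1455.5; supply choke price = 190.5. CS = ½(1455.5 - 823)(506) = 160022.5; PS = ½(823 - 190.5)(506) = 160022.5. Total surplus = 320045.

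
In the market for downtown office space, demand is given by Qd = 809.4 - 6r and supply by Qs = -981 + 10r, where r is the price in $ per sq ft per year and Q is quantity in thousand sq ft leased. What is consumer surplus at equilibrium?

Consumer surplus = 1587

Set Qd = Qs: 809.4 - 6r = -981 + 10r, so 1790.4 = 16r and r* = 111.9.
Substitute back: Q* = 809.4 - 6(111.9) = 138.
Demand choke price (Qd = 0): r = 809.4/6 = 134.9. Consumer surplus = ½ × (134.9 - 111.9) × 138 = 1587.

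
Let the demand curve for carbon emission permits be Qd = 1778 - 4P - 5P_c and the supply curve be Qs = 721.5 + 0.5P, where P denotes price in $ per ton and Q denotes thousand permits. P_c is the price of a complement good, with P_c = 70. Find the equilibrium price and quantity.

P* = 157, Q* = 800

With P_c = 70, demand is Qd = 1428 - 4P.
Equating demand and supply, 1428 - 4P = 721.5 + 0.5P gives 4.5P = 706.5, so P* = 157.
Substitute back: Q* = 1428 - 4(157) = 800.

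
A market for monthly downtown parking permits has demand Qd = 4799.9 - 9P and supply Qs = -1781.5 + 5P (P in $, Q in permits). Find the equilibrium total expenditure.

At equilibrium Qd = Qs, so 4799.9 - 9P = -1781.5 + 5P; collecting terms, 6581.4 = 14P and P* = 470.1.
Plugging P* into demand: Q* = 4799.9 - 9(470.1) = 569.
Total expenditure = P* × Q* = 470.1 × 569 = 267486.9.

Total expenditure = 267486.9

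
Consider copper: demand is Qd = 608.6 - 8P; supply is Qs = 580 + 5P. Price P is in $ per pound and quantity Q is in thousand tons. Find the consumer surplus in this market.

Set Qd = Qs: 608.6 - 8P = 580 + 5P, so 28.6 = 13P and P* = 2.2.
Plugging P* into demand: Q* = 608.6 - 8(2.2) = 591.
Demand choke price (Qd = 0): P = 608.6/8 = 76.075. Consumer surplus = ½ × (76.075 - 2.2) × 591 = 21830.0625.

Consumer surplus = 21830.0625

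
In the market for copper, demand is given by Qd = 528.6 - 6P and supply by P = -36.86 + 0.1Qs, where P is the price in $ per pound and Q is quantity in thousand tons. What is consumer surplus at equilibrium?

Consumer surplus = 18298.83

Solving each curve for Q: Qs = 368.6 + 10P.
Equating demand and supply, 528.6 - 6P = 368.6 + 10P gives 16P = 160, so P* = 10.
Then Q* = 528.6 - 6(10) = 468.6.
Demand choke price (Qd = 0): P = 528.6/6 = 88.1. Consumer surplus = ½ × (88.1 - 10) × 468.6 = 18298.83.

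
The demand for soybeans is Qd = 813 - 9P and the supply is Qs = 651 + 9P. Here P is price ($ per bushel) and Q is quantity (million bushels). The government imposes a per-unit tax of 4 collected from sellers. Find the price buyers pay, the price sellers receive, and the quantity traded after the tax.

The tax drives a wedge P_b - P_s = 4. Substituting P_s = P_b - 4 into supply: Qs = 615 + 9P_b.
Market clearing requires 813 - 9P_b = 615 + 9P_b; hence 198 = 18P_b and P_b = 11.
Then P_s = 11 - 4 = 7 and Q = 813 - 9(11) = 714.

P_b = 11, P_s = 7, Q = 714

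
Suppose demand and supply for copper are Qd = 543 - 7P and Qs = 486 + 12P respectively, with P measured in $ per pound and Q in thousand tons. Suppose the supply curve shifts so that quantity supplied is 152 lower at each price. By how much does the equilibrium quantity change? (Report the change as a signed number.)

At equilibrium Qd = Qs, so 543 - 7P = 486 + 12P; collecting terms, 57 = 19P and P* = 3.
From the demand curve, Q* = 543 - 7(3) = 522.
After the shift, supply is Qs = 334 + 12P.
Re-solving, 19P = 209 gives P = 11 and Q = 466.
ΔQ = 466 - 522 = -56.

ΔQ = -56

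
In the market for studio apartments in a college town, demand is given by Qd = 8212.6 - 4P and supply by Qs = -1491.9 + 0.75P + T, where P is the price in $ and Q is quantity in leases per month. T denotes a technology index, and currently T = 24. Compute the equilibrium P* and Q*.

P* = 2038, Q* = 60.6

With T = 24, supply is Qs = -1467.9 + 0.75P.
At equilibrium Qd = Qs, so 8212.6 - 4P = -1467.9 + 0.75P; collecting terms, 9680.5 = 4.75P and P* = 2038.
From the demand curve, Q* = 8212.6 - 4(2038) = 60.6.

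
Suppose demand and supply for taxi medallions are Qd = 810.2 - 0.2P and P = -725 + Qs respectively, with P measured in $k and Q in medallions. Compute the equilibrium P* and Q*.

P* = 71, Q* = 796

In direct form, Qs = 725 + P.
At equilibrium Qd = Qs, so 810.2 - 0.2P = 725 + P; collecting terms, 85.2 = 1.2P and P* = 71.
Then Q* = 810.2 - 0.2(71) = 796.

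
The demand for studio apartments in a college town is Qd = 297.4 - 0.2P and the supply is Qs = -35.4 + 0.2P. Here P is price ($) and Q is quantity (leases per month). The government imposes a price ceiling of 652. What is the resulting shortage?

At P = 652: Qd = 167 and Qs = 95.
Shortage = Qd - Qs = 167 - 95 = 72.

Shortage = 72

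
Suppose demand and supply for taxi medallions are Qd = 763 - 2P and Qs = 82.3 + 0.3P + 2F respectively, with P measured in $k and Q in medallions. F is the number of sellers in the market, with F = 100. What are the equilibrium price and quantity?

With F = 100, supply is Qs = 282.3 + 0.3P.
The market clears where 763 - 2P = 282.3 + 0.3P. Rearranging, 2.3P = 480.7, hence P* = 209.
Plugging P* into demand: Q* = 763 - 2(209) = 345.

P* = 209, Q* = 345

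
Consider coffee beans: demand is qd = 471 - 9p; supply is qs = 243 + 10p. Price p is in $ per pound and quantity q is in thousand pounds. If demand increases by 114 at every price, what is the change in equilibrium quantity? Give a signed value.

Δq = 60

The market clears where 471 - 9p = 243 + 10p. Rearranging, 19p = 228, hence p* = 12.
Substitute back: q* = 471 - 9(12) = 363.
After the shift, demand is qd = 585 - 9p.
New equilibrium: 342 = 19p, so p = 18 and q = 423.
Δq = 423 - 363 = 60.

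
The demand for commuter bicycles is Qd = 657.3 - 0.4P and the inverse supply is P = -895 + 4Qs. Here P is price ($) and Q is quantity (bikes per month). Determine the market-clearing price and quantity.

P* = 667, Q* = 390.5

In direct form, Qs = 223.75 + 0.25P.
The market clears where 657.3 - 0.4P = 223.75 + 0.25P. Rearranging, 0.65P = 433.55, hence P* = 667.
Then Q* = 657.3 - 0.4(667) = 390.5.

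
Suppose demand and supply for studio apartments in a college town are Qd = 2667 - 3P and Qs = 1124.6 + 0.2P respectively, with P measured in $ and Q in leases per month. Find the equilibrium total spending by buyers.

Total spending by buyers = 588522

The market clears where 2667 - 3P = 1124.6 + 0.2P. Rearranging, 3.2P = 1542.4, hence P* = 482.
Substitute back: Q* = 2667 - 3(482) = 1221.
Total spending by buyers = P* × Q* = 482 × 1221 = 588522.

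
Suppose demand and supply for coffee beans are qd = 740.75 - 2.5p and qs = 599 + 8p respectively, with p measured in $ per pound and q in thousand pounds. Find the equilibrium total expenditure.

Total expenditure = 9544.5

At equilibrium qd = qs, so 740.75 - 2.5p = 599 + 8p; collecting terms, 141.75 = 10.5p and p* = 13.5.
Substitute back: q* = 740.75 - 2.5(13.5) = 707.
Total expenditure = p* × q* = 13.5 × 707 = 9544.5.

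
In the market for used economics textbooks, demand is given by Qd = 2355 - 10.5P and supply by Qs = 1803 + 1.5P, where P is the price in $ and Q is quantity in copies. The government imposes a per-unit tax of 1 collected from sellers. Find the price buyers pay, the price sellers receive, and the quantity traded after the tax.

P_b = 46.125, P_s = 45.125, Q = 1870.6875

The tax drives a wedge P_b - P_s = 1. Substituting P_s = P_b - 1 into supply: Qs = 1801.5 + 1.5P_b.
Set Qd = Qs: 2355 - 10.5P_b = 1801.5 + 1.5P_b, so 553.5 = 12P_b and P_b = 46.125.
So P_s = 45.125 and the quantity traded is Q = 2355 - 10.5(46.125) = 1870.6875.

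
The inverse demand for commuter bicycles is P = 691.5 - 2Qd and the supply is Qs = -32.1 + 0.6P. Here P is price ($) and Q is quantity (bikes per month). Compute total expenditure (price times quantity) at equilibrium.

In direct form, Qd = 345.75 - 0.5P.
Set Qd = Qs: 345.75 - 0.5P = -32.1 + 0.6P, so 377.85 = 1.1P and P* = 343.5.
Then Q* = 345.75 - 0.5(343.5) = 174.
Total expenditure = P* × Q* = 343.5 × 174 = 59769.

Total expenditure = 59769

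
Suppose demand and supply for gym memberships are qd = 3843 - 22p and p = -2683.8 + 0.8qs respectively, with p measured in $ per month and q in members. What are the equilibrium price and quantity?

Inverting to quantity form: qs = 3354.75 + 1.25p.
Set qd = qs: 3843 - 22p = 3354.75 + 1.25p, so 488.25 = 23.25p and p* = 21.
From the demand curve, q* = 3843 - 22(21) = 3381.

p* = 21, q* = 3381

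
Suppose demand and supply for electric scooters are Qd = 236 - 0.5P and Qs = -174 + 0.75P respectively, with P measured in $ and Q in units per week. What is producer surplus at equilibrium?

Set Qd = Qs: 236 - 0.5P = -174 + 0.75P, so 410 = 1.25P and P* = 328.
Then Q* = 236 - 0.5(328) = 72.
Supply choke price (Qs = 0): P = 232. Producer surplus = ½ × (328 - 232) × 72 = 3456.

Producer surplus = 3456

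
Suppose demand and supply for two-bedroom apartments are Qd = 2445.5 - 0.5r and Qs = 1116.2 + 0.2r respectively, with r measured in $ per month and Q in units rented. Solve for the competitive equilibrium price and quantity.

r* = 1899, Q* = 1496

Equating demand and supply, 2445.5 - 0.5r = 1116.2 + 0.2r gives 0.7r = 1329.3, so r* = 1899.
From the demand curve, Q* = 2445.5 - 0.5(1899) = 1496.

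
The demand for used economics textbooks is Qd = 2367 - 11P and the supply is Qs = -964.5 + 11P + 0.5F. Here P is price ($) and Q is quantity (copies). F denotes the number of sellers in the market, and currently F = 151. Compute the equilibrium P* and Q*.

With F = 151, supply is Qs = -889 + 11P.
Set Qd = Qs: 2367 - 11P = -889 + 11P, so 3256 = 22P and P* = 148.
From the demand curve, Q* = 2367 - 11(148) = 739.

P* = 148, Q* = 739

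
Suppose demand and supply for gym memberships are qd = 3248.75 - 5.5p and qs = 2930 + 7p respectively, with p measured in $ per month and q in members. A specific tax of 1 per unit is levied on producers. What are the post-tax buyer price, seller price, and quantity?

p_b = 26.06, p_s = 25.06, q = 3105.42

The tax drives a wedge p_b - p_s = 1. Substituting p_s = p_b - 1 into supply: qs = 2923 + 7p_b.
Set qd = qs: 3248.75 - 5.5p_b = 2923 + 7p_b, so 325.75 = 12.5p_b and p_b = 26.06.
Then p_s = 26.06 - 1 = 25.06 and q = 3248.75 - 5.5(26.06) = 3105.42.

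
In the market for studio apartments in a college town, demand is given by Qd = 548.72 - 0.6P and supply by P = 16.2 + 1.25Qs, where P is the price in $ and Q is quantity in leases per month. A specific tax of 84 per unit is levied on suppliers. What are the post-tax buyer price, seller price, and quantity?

Rewriting in direct form: Qs = -12.96 + 0.8P.
Suppliers keep P_s = P_b - 84 per unit, so supply in terms of the buyer price is Qs = -80.16 + 0.8P_b.
Market clearing requires 548.72 - 0.6P_b = -80.16 + 0.8P_b; hence 628.88 = 1.4P_b and P_b = 449.2.
So P_s = 365.2 and the quantity traded is Q = 548.72 - 0.6(449.2) = 279.2.

P_b = 449.2, P_s = 365.2, Q = 279.2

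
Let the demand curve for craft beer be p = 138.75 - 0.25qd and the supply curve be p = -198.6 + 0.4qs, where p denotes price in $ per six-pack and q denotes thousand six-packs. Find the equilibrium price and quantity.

p* = 9, q* = 519

Rewriting in direct form: qd = 555 - 4p and qs = 496.5 + 2.5p.
Set qd = qs: 555 - 4p = 496.5 + 2.5p, so 58.5 = 6.5p and p* = 9.
Substitute back: q* = 555 - 4(9) = 519.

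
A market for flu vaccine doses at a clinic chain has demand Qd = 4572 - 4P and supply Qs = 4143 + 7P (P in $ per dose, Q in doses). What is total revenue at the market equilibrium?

Total revenue = 172224

Equating demand and supply, 4572 - 4P = 4143 + 7P gives 11P = 429, so P* = 39.
Plugging P* into demand: Q* = 4572 - 4(39) = 4416.
Total revenue = P* × Q* = 39 × 4416 = 172224.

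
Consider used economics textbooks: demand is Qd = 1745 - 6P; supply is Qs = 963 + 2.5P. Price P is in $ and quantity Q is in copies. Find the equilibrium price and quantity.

P* = 92, Q* = 1193

Equating demand and supply, 1745 - 6P = 963 + 2.5P gives 8.5P = 782, so P* = 92.
Then Q* = 1745 - 6(92) = 1193.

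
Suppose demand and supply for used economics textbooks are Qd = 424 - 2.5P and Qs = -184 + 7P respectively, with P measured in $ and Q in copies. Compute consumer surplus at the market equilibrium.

The market clears where 424 - 2.5P = -184 + 7P. Rearranging, 9.5P = 608, hence P* = 64.
Substitute back: Q* = 424 - 2.5(64) = 264.
Demand choke price (Qd = 0): P = 424/2.5 = 169.6. Consumer surplus = ½ × (169.6 - 64) × 264 = 13939.2.

Consumer surplus = 13939.2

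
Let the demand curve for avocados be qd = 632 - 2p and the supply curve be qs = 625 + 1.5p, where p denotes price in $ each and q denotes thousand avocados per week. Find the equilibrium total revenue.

At equilibrium qd = qs, so 632 - 2p = 625 + 1.5p; collecting terms, 7 = 3.5p and p* = 2.
From the demand curve, q* = 632 - 2(2) = 628.
Total revenue = p* × q* = 2 × 628 = 1256.

Total revenue = 1256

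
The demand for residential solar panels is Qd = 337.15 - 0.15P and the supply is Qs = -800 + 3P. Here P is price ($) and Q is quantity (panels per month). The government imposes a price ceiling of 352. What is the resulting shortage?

With P fixed at 352, quantity demanded is 284.35 and quantity supplied is 256.
Shortage = Qd - Qs = 284.35 - 256 = 28.35.

Shortage = 28.35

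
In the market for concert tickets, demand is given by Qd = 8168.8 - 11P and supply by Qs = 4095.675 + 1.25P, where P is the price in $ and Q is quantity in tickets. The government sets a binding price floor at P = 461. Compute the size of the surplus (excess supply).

Surplus = 1574.125

At P = 461: Qd = 3097.8 and Qs = 4671.925.
Surplus = Qs - Qd = 4671.925 - 3097.8 = 1574.125.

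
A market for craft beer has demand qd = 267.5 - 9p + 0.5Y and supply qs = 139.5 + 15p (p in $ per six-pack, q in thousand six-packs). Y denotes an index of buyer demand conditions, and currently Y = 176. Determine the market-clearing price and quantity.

With Y = 176, demand is qd = 355.5 - 9p.
Set qd = qs: 355.5 - 9p = 139.5 + 15p, so 216 = 24p and p* = 9.
Plugging p* into demand: q* = 355.5 - 9(9) = 274.5.

p* = 9, q* = 274.5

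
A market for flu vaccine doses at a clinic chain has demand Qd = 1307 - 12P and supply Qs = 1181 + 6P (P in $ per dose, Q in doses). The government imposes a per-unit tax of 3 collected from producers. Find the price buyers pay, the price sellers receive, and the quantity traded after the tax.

P_b = 8, P_s = 5, Q = 1211

With a tax of 3 on producers, they supply based on the net price P_s = P_b - 3, so Qs = 1163 + 6P_b.
Equate demand and the shifted supply: 1307 - 12P_b = 1163 + 6P_b, giving 18P_b = 144, so P_b = 8.
Then P_s = 8 - 3 = 5 and Q = 1307 - 12(8) = 1211.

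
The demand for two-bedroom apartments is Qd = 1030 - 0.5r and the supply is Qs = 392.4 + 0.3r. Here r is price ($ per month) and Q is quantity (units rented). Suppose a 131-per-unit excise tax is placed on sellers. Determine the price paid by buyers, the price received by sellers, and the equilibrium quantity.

r_b = 846.125, r_s = 715.125, Q = 606.9375

Sellers keep r_s = r_b - 131 per unit, so supply in terms of the buyer price is Qs = 353.1 + 0.3r_b.
Equate demand and the shifted supply: 1030 - 0.5r_b = 353.1 + 0.3r_b, giving 0.8r_b = 676.9, so r_b = 846.125.
Then r_s = 846.125 - 131 = 715.125 and Q = 1030 - 0.5(846.125) = 606.9375.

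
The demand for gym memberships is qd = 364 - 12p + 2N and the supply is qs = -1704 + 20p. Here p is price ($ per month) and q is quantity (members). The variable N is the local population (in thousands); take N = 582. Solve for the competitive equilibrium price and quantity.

With N = 582, demand is qd = 1528 - 12p.
Set qd = qs: 1528 - 12p = -1704 + 20p, so 3232 = 32p and p* = 101.
Then q* = 1528 - 12(101) = 316.

p* = 101, q* = 316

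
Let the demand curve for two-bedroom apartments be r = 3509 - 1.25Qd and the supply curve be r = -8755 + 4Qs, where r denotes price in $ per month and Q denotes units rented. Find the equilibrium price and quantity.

r* = 589, Q* = 2336

In direct form, Qd = 2807.2 - 0.8r and Qs = 2188.75 + 0.25r.
At equilibrium Qd = Qs, so 2807.2 - 0.8r = 2188.75 + 0.25r; collecting terms, 618.45 = 1.05r and r* = 589.
From the demand curve, Q* = 2807.2 - 0.8(589) = 2336.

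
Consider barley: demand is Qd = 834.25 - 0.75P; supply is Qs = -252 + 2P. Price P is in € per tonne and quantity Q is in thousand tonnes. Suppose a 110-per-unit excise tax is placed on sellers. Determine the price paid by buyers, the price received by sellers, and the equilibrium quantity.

The tax drives a wedge P_b - P_s = 110. Substituting P_s = P_b - 110 into supply: Qs = -472 + 2P_b.
Equate demand and the shifted supply: 834.25 - 0.75P_b = -472 + 2P_b, giving 2.75P_b = 1306.25, so P_b = 475.
So P_s = 365 and the quantity traded is Q = 834.25 - 0.75(475) = 478.

P_b = 475, P_s = 365, Q = 478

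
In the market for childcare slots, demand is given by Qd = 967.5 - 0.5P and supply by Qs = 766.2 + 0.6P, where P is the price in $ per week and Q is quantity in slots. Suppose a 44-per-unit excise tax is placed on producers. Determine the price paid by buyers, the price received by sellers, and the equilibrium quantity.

P_b = 207, P_s = 163, Q = 864

Producers keep P_s = P_b - 44 per unit, so supply in terms of the buyer price is Qs = 739.8 + 0.6P_b.
Market clearing requires 967.5 - 0.5P_b = 739.8 + 0.6P_b; hence 227.7 = 1.1P_b and P_b = 207.
So P_s = 163 and the quantity traded is Q = 967.5 - 0.5(207) = 864.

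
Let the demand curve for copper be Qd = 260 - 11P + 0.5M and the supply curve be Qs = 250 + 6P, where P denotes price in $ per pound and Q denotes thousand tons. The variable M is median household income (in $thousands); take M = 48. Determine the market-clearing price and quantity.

P* = 2, Q* = 262

With M = 48, demand is Qd = 284 - 11P.
The market clears where 284 - 11P = 250 + 6P. Rearranging, 17P = 34, hence P* = 2.
Plugging P* into demand: Q* = 284 - 11(2) = 262.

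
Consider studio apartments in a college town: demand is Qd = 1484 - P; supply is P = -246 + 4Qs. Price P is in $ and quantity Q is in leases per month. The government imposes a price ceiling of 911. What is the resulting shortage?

Shortage = 283.75

In direct form, Qs = 61.5 + 0.25P.
With P fixed at 911, quantity demanded is 573 and quantity supplied is 289.25.
Shortage = Qd - Qs = 573 - 289.25 = 283.75.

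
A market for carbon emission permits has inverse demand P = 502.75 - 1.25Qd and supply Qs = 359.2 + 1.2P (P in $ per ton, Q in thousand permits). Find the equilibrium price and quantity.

P* = 21.5, Q* = 385

Rewriting in direct form: Qd = 402.2 - 0.8P.
The market clears where 402.2 - 0.8P = 359.2 + 1.2P. Rearranging, 2P = 43, hence P* = 21.5.
Then Q* = 402.2 - 0.8(21.5) = 385.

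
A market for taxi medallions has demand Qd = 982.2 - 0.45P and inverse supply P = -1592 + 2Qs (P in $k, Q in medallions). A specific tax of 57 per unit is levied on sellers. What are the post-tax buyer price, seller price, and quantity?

In direct form, Qs = 796 + 0.5P.
The tax drives a wedge P_b - P_s = 57. Substituting P_s = P_b - 57 into supply: Qs = 767.5 + 0.5P_b.
Set Qd = Qs: 982.2 - 0.45P_b = 767.5 + 0.5P_b, so 214.7 = 0.95P_b and P_b = 226.
So P_s = 169 and the quantity traded is Q = 982.2 - 0.45(226) = 880.5.

P_b = 226, P_s = 169, Q = 880.5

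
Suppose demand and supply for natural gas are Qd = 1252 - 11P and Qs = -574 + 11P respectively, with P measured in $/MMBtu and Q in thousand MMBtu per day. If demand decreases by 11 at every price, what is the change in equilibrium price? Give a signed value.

Set Qd = Qs: 1252 - 11P = -574 + 11P, so 1826 = 22P and P* = 83.
Then Q* = 1252 - 11(83) = 339.
After the shift, demand is Qd = 1241 - 11P.
The new intersection has 1815 = 22P, i.e. P = 82.5, Q = 333.5.
ΔP = 82.5 - 83 = -0.5.

ΔP = -0.5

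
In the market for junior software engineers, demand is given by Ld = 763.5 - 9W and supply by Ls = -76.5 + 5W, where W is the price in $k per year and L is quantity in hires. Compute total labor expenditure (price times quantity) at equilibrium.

Set Ld = Ls: 763.5 - 9W = -76.5 + 5W, so 840 = 14W and W* = 60.
Substitute back: L* = 763.5 - 9(60) = 223.5.
Total labor expenditure = W* × L* = 60 × 223.5 = 13410.

Total labor expenditure = 13410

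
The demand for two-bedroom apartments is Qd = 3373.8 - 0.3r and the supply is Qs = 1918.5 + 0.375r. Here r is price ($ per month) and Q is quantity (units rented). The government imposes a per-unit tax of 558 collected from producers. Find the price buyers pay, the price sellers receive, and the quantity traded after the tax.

With a tax of 558 on producers, they supply based on the net price r_s = r_b - 558, so Qs = 1709.25 + 0.375r_b.
Equate demand and the shifted supply: 3373.8 - 0.3r_b = 1709.25 + 0.375r_b, giving 0.675r_b = 1664.55, so r_b = 2466.
Then r_s = 2466 - 558 = 1908 and Q = 3373.8 - 0.3(2466) = 2634.

r_b = 2466, r_s = 1908, Q = 2634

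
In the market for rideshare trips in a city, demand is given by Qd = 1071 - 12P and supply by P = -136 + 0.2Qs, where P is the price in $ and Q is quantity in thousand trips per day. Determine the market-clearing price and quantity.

Inverting to quantity form: Qs = 680 + 5P.
The market clears where 1071 - 12P = 680 + 5P. Rearranging, 17P = 391, hence P* = 23.
Substitute back: Q* = 1071 - 12(23) = 795.

P* = 23, Q* = 795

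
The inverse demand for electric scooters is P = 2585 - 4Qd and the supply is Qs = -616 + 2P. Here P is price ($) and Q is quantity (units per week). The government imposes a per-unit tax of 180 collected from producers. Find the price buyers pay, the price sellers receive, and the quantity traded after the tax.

P_b = 721, P_s = 541, Q = 466

Solving each curve for Q: Qd = 646.25 - 0.25P.
With a tax of 180 on producers, they supply based on the net price P_s = P_b - 180, so Qs = -976 + 2P_b.
Market clearing requires 646.25 - 0.25P_b = -976 + 2P_b; hence 1622.25 = 2.25P_b and P_b = 721.
So P_s = 541 and the quantity traded is Q = 646.25 - 0.25(721) = 466.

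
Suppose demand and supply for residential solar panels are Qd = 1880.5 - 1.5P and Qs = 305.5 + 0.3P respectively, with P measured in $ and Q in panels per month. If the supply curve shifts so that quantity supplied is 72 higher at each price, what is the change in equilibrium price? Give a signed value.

ΔP = -40

Set Qd = Qs: 1880.5 - 1.5P = 305.5 + 0.3P, so 1575 = 1.8P and P* = 875.
Substitute back: Q* = 1880.5 - 1.5(875) = 568.
After the shift, supply is Qs = 377.5 + 0.3P.
The new intersection has 1503 = 1.8P, i.e. P = 835, Q = 628.
ΔP = 835 - 875 = -40.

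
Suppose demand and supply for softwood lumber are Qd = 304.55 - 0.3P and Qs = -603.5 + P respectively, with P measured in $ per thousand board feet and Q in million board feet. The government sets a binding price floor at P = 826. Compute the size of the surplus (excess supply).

At P = 826: Qd = 56.75 and Qs = 222.5.
Surplus = Qs - Qd = 222.5 - 56.75 = 165.75.

Surplus = 165.75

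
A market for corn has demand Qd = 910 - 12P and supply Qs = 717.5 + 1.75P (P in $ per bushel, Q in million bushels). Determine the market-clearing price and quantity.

P* = 14, Q* = 742

Set Qd = Qs: 910 - 12P = 717.5 + 1.75P, so 192.5 = 13.75P and P* = 14.
Then Q* = 910 - 12(14) = 742.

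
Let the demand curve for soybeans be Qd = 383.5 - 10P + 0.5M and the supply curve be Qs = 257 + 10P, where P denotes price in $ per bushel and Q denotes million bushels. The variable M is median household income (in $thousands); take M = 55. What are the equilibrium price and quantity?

P* = 7.7, Q* = 334

With M = 55, demand is Qd = 411 - 10P.
The market clears where 411 - 10P = 257 + 10P. Rearranging, 20P = 154, hence P* = 7.7.
From the demand curve, Q* = 411 - 10(7.7) = 334.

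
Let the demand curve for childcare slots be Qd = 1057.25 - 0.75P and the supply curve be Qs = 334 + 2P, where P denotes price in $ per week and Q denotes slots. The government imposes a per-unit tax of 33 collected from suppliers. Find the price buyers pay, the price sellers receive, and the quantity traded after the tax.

P_b = 287, P_s = 254, Q = 842

With a tax of 33 on suppliers, they supply based on the net price P_s = P_b - 33, so Qs = 268 + 2P_b.
Market clearing requires 1057.25 - 0.75P_b = 268 + 2P_b; hence 789.25 = 2.75P_b and P_b = 287.
Then P_s = 287 - 33 = 254 and Q = 1057.25 - 0.75(287) = 842.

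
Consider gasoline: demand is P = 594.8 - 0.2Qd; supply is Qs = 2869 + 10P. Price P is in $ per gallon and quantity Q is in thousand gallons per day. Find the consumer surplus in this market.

Inverting to quantity form: Qd = 2974 - 5P.
The market clears where 2974 - 5P = 2869 + 10P. Rearranging, 15P = 105, hence P* = 7.
Then Q* = 2974 - 5(7) = 2939.
Demand choke price (Qd = 0): P = 2974/5 = 594.8. Consumer surplus = ½ × (594.8 - 7) × 2939 = 863772.1.

Consumer surplus = 863772.1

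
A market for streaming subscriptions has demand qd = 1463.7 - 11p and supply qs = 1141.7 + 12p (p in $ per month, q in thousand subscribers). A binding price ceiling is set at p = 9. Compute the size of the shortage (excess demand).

At p = 9: qd = 1364.7 and qs = 1249.7.
Shortage = qd - qs = 1364.7 - 1249.7 = 115.

Shortage = 115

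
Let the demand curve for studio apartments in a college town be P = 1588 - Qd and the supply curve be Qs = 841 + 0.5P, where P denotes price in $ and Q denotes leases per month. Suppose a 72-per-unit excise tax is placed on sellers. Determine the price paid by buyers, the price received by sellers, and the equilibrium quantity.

P_b = 522, P_s = 450, Q = 1066

In direct form, Qd = 1588 - P.
The tax drives a wedge P_b - P_s = 72. Substituting P_s = P_b - 72 into supply: Qs = 805 + 0.5P_b.
Equate demand and the shifted supply: 1588 - P_b = 805 + 0.5P_b, giving 1.5P_b = 783, so P_b = 522.
So P_s = 450 and the quantity traded is Q = 1588 - 522 = 1066.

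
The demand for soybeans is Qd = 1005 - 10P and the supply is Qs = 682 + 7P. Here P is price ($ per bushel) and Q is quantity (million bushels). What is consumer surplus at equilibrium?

Equating demand and supply, 1005 - 10P = 682 + 7P gives 17P = 323, so P* = 19.
From the demand curve, Q* = 1005 - 10(19) = 815.
Demand choke price (Qd = 0): P = 1005/10 = 100.5. Consumer surplus = ½ × (100.5 - 19) × 815 = 33211.25.

Consumer surplus = 33211.25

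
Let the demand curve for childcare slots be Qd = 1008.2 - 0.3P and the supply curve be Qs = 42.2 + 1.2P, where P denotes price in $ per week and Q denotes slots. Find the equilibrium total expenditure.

Total expenditure = 524860

Equating demand and supply, 1008.2 - 0.3P = 42.2 + 1.2P gives 1.5P = 966, so P* = 644.
Substitute back: Q* = 1008.2 - 0.3(644) = 815.
Total expenditure = P* × Q* = 644 × 815 = 524860.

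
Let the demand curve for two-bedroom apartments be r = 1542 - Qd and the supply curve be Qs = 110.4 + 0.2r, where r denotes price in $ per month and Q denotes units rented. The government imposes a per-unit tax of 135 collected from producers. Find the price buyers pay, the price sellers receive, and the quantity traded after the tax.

Rewriting in direct form: Qd = 1542 - r.
The tax drives a wedge r_b - r_s = 135. Substituting r_s = r_b - 135 into supply: Qs = 83.4 + 0.2r_b.
Equate demand and the shifted supply: 1542 - r_b = 83.4 + 0.2r_b, giving 1.2r_b = 1458.6, so r_b = 1215.5.
Then r_s = 1215.5 - 135 = 1080.5 and Q = 1542 - 1215.5 = 326.5.

r_b = 1215.5, r_s = 1080.5, Q = 326.5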